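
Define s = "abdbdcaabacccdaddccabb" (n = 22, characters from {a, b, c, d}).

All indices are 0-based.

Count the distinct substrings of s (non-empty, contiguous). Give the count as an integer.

rank→(start, suffix):
  0 → (6, 'aabacccdaddccabb')
  1 → (7, 'abacccdaddccabb')
  2 → (19, 'abb')
  3 → (0, 'abdbdcaabacccdaddccabb')
  4 → (9, 'acccdaddccabb')
  5 → (14, 'addccabb')
  6 → (21, 'b')
  7 → (8, 'bacccdaddccabb')
  8 → (20, 'bb')
  9 → (1, 'bdbdcaabacccdaddccabb')
  10 → (3, 'bdcaabacccdaddccabb')
  11 → (5, 'caabacccdaddccabb')
  12 → (18, 'cabb')
  13 → (17, 'ccabb')
  14 → (10, 'cccdaddccabb')
  15 → (11, 'ccdaddccabb')
  16 → (12, 'cdaddccabb')
  17 → (13, 'daddccabb')
  18 → (2, 'dbdcaabacccdaddccabb')
  19 → (4, 'dcaabacccdaddccabb')
  20 → (16, 'dccabb')
  21 → (15, 'ddccabb')

SA = [6, 7, 19, 0, 9, 14, 21, 8, 20, 1, 3, 5, 18, 17, 10, 11, 12, 13, 2, 4, 16, 15]
i: (SA[i-1],SA[i]) lcp shared
  1: (6,7) 1 'a'
  2: (7,19) 2 'ab'
  3: (19,0) 2 'ab'
  4: (0,9) 1 'a'
  5: (9,14) 1 'a'
  6: (14,21) 0 ''
  7: (21,8) 1 'b'
  8: (8,20) 1 'b'
  9: (20,1) 1 'b'
  10: (1,3) 2 'bd'
  11: (3,5) 0 ''
  12: (5,18) 2 'ca'
  13: (18,17) 1 'c'
  14: (17,10) 2 'cc'
  15: (10,11) 2 'cc'
  16: (11,12) 1 'c'
  17: (12,13) 0 ''
  18: (13,2) 1 'd'
  19: (2,4) 1 'd'
  20: (4,16) 2 'dc'
  21: (16,15) 1 'd'

n(n+1)/2 = 22·23/2 = 253
Σ LCP = 0 + 1 + 2 + 2 + 1 + 1 + 0 + 1 + 1 + 1 + 2 + 0 + 2 + 1 + 2 + 2 + 1 + 0 + 1 + 1 + 2 + 1 = 25
distinct = 253 − 25 = 228

228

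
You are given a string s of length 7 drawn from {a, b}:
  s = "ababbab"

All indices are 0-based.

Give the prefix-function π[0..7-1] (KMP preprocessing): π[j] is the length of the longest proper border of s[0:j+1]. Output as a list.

π[0] = 0
j=1 s[j]='b': π[1]=0 (border '')
j=2 s[j]='a': π[2]=1 (border 'a')
j=3 s[j]='b': π[3]=2 (border 'ab')
j=4 s[j]='b': k: 2→0; π[4]=0 (border '')
j=5 s[j]='a': π[5]=1 (border 'a')
j=6 s[j]='b': π[6]=2 (border 'ab')

[0, 0, 1, 2, 0, 1, 2]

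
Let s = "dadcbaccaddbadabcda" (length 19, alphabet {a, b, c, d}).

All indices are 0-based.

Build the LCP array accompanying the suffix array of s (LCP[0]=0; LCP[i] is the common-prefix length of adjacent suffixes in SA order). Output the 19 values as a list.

[0, 1, 1, 1, 2, 2, 0, 2, 1, 0, 1, 1, 1, 0, 2, 2, 1, 1, 1]

rank | idx | suffix
   0 |  18 | a
   1 |  14 | abcda
   2 |   5 | accaddbadabcda
   3 |  12 | adabcda
   4 |   1 | adcbaccaddbadabcda
   5 |   8 | addbadabcda
   6 |   4 | baccaddbadabcda
   7 |  11 | badabcda
   8 |  15 | bcda
   9 |   7 | caddbadabcda
  10 |   3 | cbaccaddbadabcda
  11 |   6 | ccaddbadabcda
  12 |  16 | cda
  13 |  17 | da
  14 |  13 | dabcda
  15 |   0 | dadcbaccaddbadabcda
  16 |  10 | dbadabcda
  17 |   2 | dcbaccaddbadabcda
  18 |   9 | ddbadabcda

SA = [18, 14, 5, 12, 1, 8, 4, 11, 15, 7, 3, 6, 16, 17, 13, 0, 10, 2, 9]
rank  pair      lcp
   1  s[18:],s[14:]  1  'a'
   2  s[14:],s[5:]  1  'a'
   3  s[5:],s[12:]  1  'a'
   4  s[12:],s[1:]  2  'ad'
   5  s[1:],s[8:]  2  'ad'
   6  s[8:],s[4:]  0  ''
   7  s[4:],s[11:]  2  'ba'
   8  s[11:],s[15:]  1  'b'
   9  s[15:],s[7:]  0  ''
  10  s[7:],s[3:]  1  'c'
  11  s[3:],s[6:]  1  'c'
  12  s[6:],s[16:]  1  'c'
  13  s[16:],s[17:]  0  ''
  14  s[17:],s[13:]  2  'da'
  15  s[13:],s[0:]  2  'da'
  16  s[0:],s[10:]  1  'd'
  17  s[10:],s[2:]  1  'd'
  18  s[2:],s[9:]  1  'd'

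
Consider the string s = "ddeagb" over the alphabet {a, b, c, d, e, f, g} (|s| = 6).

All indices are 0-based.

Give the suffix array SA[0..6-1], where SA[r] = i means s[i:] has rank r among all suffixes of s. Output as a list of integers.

[3, 5, 0, 1, 2, 4]

sorted suffixes:
  #0 SA[0]=3  'agb'
  #1 SA[1]=5  'b'
  #2 SA[2]=0  'ddeagb'
  #3 SA[3]=1  'deagb'
  #4 SA[4]=2  'eagb'
  #5 SA[5]=4  'gb'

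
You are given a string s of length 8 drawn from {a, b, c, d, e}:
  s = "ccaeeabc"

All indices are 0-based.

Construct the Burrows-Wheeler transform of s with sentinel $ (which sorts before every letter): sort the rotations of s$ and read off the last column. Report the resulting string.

rank  rotation   last
    0  $ccaeeabc  c
    1  abc$ccaee  e
    2  aeeabc$cc  c
    3  bc$ccaeea  a
    4  c$ccaeeab  b
    5  caeeabc$c  c
    6  ccaeeabc$  $
    7  eabc$ccae  e
    8  eeabc$cca  a

cecabc$ea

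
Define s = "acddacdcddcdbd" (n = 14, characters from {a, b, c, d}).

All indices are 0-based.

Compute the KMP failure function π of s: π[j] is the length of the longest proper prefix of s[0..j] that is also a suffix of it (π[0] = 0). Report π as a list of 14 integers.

π[0] = 0
j=1 s[j]='c': π[1]=0 (border '')
j=2 s[j]='d': π[2]=0 (border '')
j=3 s[j]='d': π[3]=0 (border '')
j=4 s[j]='a': π[4]=1 (border 'a')
j=5 s[j]='c': π[5]=2 (border 'ac')
j=6 s[j]='d': π[6]=3 (border 'acd')
j=7 s[j]='c': k: 3→0; π[7]=0 (border '')
j=8 s[j]='d': π[8]=0 (border '')
j=9 s[j]='d': π[9]=0 (border '')
j=10 s[j]='c': π[10]=0 (border '')
j=11 s[j]='d': π[11]=0 (border '')
j=12 s[j]='b': π[12]=0 (border '')
j=13 s[j]='d': π[13]=0 (border '')

[0, 0, 0, 0, 1, 2, 3, 0, 0, 0, 0, 0, 0, 0]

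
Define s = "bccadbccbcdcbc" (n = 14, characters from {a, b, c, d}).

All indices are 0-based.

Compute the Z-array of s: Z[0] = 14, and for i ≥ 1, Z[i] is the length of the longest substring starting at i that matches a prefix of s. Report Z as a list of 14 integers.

[14, 0, 0, 0, 0, 3, 0, 0, 2, 0, 0, 0, 2, 0]

Z[0]=14
i=1: fresh scan; Z[1]=0
i=2: fresh scan; Z[2]=0
i=3: fresh scan; Z[3]=0
i=4: fresh scan; Z[4]=0
i=5: fresh scan; Z[5]=3 extend→box=[5,8)
i=6: min(r-i=2, Z[1]=0)=0; Z[6]=0
i=7: min(r-i=1, Z[2]=0)=0; Z[7]=0
i=8: fresh scan; Z[8]=2 extend→box=[8,10)
i=9: min(r-i=1, Z[1]=0)=0; Z[9]=0
i=10: fresh scan; Z[10]=0
i=11: fresh scan; Z[11]=0
i=12: fresh scan; Z[12]=2 extend→box=[12,14)
i=13: min(r-i=1, Z[1]=0)=0; Z[13]=0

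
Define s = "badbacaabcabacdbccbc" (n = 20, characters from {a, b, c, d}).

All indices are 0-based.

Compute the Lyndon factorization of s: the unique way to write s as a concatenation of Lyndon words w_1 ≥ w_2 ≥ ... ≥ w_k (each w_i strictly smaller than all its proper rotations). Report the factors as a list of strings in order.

emit factor 1: 'b' (i=0, period=1)
emit factor 2: 'adb' (i=1, period=3)
emit factor 3: 'ac' (i=4, period=2)
emit factor 4: 'aabcabacdbccbc' (i=6, period=14)

["b", "adb", "ac", "aabcabacdbccbc"]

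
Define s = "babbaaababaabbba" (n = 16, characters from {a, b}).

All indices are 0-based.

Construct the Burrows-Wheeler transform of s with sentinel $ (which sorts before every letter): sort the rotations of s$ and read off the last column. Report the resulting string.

rank  rotation           last
    0  $babbaaababaabbba  a
    1  a$babbaaababaabbb  b
    2  aaababaabbba$babb  b
    3  aababaabbba$babba  a
    4  aabbba$babbaaabab  b
    5  abaabbba$babbaaab  b
    6  ababaabbba$babbaa  a
    7  abbaaababaabbba$b  b
    8  abbba$babbaaababa  a
    9  ba$babbaaababaabb  b
   10  baaababaabbba$bab  b
   11  baabbba$babbaaaba  a
   12  babaabbba$babbaaa  a
   13  babbaaababaabbba$  $
   14  bba$babbaaababaab  b
   15  bbaaababaabbba$ba  a
   16  bbba$babbaaababaa  a

abbabbababbaa$baa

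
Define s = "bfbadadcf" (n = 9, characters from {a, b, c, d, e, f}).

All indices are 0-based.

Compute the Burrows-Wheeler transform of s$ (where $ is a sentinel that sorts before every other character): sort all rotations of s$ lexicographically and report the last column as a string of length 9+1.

fbdf$daacb

rank  rotation    last
    0  $bfbadadcf  f
    1  adadcf$bfb  b
    2  adcf$bfbad  d
    3  badadcf$bf  f
    4  bfbadadcf$  $
    5  cf$bfbadad  d
    6  dadcf$bfba  a
    7  dcf$bfbada  a
    8  f$bfbadadc  c
    9  fbadadcf$b  b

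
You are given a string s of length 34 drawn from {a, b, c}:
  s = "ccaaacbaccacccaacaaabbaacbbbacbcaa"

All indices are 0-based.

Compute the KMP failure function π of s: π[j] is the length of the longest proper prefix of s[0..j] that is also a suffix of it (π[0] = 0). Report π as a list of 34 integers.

[0, 1, 0, 0, 0, 1, 0, 0, 1, 2, 3, 1, 2, 2, 3, 4, 1, 0, 0, 0, 0, 0, 0, 0, 1, 0, 0, 0, 0, 1, 0, 1, 0, 0]

π[0] = 0
j=1 s[j]='c': π[1]=1 (border 'c')
j=2 s[j]='a': k: 1→0; π[2]=0 (border '')
j=3 s[j]='a': π[3]=0 (border '')
j=4 s[j]='a': π[4]=0 (border '')
j=5 s[j]='c': π[5]=1 (border 'c')
j=6 s[j]='b': k: 1→0; π[6]=0 (border '')
j=7 s[j]='a': π[7]=0 (border '')
j=8 s[j]='c': π[8]=1 (border 'c')
j=9 s[j]='c': π[9]=2 (border 'cc')
j=10 s[j]='a': π[10]=3 (border 'cca')
j=11 s[j]='c': k: 3→0; π[11]=1 (border 'c')
j=12 s[j]='c': π[12]=2 (border 'cc')
j=13 s[j]='c': k: 2→1; π[13]=2 (border 'cc')
j=14 s[j]='a': π[14]=3 (border 'cca')
j=15 s[j]='a': π[15]=4 (border 'ccaa')
j=16 s[j]='c': k: 4→0; π[16]=1 (border 'c')
j=17 s[j]='a': k: 1→0; π[17]=0 (border '')
j=18 s[j]='a': π[18]=0 (border '')
j=19 s[j]='a': π[19]=0 (border '')
j=20 s[j]='b': π[20]=0 (border '')
j=21 s[j]='b': π[21]=0 (border '')
j=22 s[j]='a': π[22]=0 (border '')
j=23 s[j]='a': π[23]=0 (border '')
j=24 s[j]='c': π[24]=1 (border 'c')
j=25 s[j]='b': k: 1→0; π[25]=0 (border '')
j=26 s[j]='b': π[26]=0 (border '')
j=27 s[j]='b': π[27]=0 (border '')
j=28 s[j]='a': π[28]=0 (border '')
j=29 s[j]='c': π[29]=1 (border 'c')
j=30 s[j]='b': k: 1→0; π[30]=0 (border '')
j=31 s[j]='c': π[31]=1 (border 'c')
j=32 s[j]='a': k: 1→0; π[32]=0 (border '')
j=33 s[j]='a': π[33]=0 (border '')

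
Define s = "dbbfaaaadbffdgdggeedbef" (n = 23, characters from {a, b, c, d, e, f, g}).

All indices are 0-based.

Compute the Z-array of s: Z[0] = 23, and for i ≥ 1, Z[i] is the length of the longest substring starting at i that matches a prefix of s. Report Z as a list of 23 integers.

Z[0]=23
i=1: outside box; Z[1]=0
i=2: outside box; Z[2]=0
i=3: outside box; Z[3]=0
i=4: outside box; Z[4]=0
i=5: outside box; Z[5]=0
i=6: outside box; Z[6]=0
i=7: outside box; Z[7]=0
i=8: outside box; Z[8]=2 grow→box=[8,10)
i=9: min(r-i=1, Z[1]=0)=0; Z[9]=0
i=10: outside box; Z[10]=0
i=11: outside box; Z[11]=0
i=12: outside box; Z[12]=1 grow→box=[12,13)
i=13: outside box; Z[13]=0
i=14: outside box; Z[14]=1 grow→box=[14,15)
i=15: outside box; Z[15]=0
i=16: outside box; Z[16]=0
i=17: outside box; Z[17]=0
i=18: outside box; Z[18]=0
i=19: outside box; Z[19]=2 grow→box=[19,21)
i=20: min(r-i=1, Z[1]=0)=0; Z[20]=0
i=21: outside box; Z[21]=0
i=22: outside box; Z[22]=0

[23, 0, 0, 0, 0, 0, 0, 0, 2, 0, 0, 0, 1, 0, 1, 0, 0, 0, 0, 2, 0, 0, 0]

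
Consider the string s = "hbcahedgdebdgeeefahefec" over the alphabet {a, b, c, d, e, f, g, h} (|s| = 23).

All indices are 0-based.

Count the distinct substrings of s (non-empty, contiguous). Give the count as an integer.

rank→(start, suffix):
  0 → (3, 'ahedgdebdgeeefahefec')
  1 → (17, 'ahefec')
  2 → (1, 'bcahedgdebdgeeefahefec')
  3 → (10, 'bdgeeefahefec')
  4 → (22, 'c')
  5 → (2, 'cahedgdebdgeeefahefec')
  6 → (8, 'debdgeeefahefec')
  7 → (6, 'dgdebdgeeefahefec')
  8 → (11, 'dgeeefahefec')
  9 → (9, 'ebdgeeefahefec')
  10 → (21, 'ec')
  11 → (5, 'edgdebdgeeefahefec')
  12 → (13, 'eeefahefec')
  13 → (14, 'eefahefec')
  14 → (15, 'efahefec')
  15 → (19, 'efec')
  16 → (16, 'fahefec')
  17 → (20, 'fec')
  18 → (7, 'gdebdgeeefahefec')
  19 → (12, 'geeefahefec')
  20 → (0, 'hbcahedgdebdgeeefahefec')
  21 → (4, 'hedgdebdgeeefahefec')
  22 → (18, 'hefec')

SA = [3, 17, 1, 10, 22, 2, 8, 6, 11, 9, 21, 5, 13, 14, 15, 19, 16, 20, 7, 12, 0, 4, 18]
rank  pair      lcp
   1  s[3:],s[17:]  3  'ahe'
   2  s[17:],s[1:]  0  ''
   3  s[1:],s[10:]  1  'b'
   4  s[10:],s[22:]  0  ''
   5  s[22:],s[2:]  1  'c'
   6  s[2:],s[8:]  0  ''
   7  s[8:],s[6:]  1  'd'
   8  s[6:],s[11:]  2  'dg'
   9  s[11:],s[9:]  0  ''
  10  s[9:],s[21:]  1  'e'
  11  s[21:],s[5:]  1  'e'
  12  s[5:],s[13:]  1  'e'
  13  s[13:],s[14:]  2  'ee'
  14  s[14:],s[15:]  1  'e'
  15  s[15:],s[19:]  2  'ef'
  16  s[19:],s[16:]  0  ''
  17  s[16:],s[20:]  1  'f'
  18  s[20:],s[7:]  0  ''
  19  s[7:],s[12:]  1  'g'
  20  s[12:],s[0:]  0  ''
  21  s[0:],s[4:]  1  'h'
  22  s[4:],s[18:]  2  'he'

n(n+1)/2 = 23·24/2 = 276
Σ LCP = 0 + 3 + 0 + 1 + 0 + 1 + 0 + 1 + 2 + 0 + 1 + 1 + 1 + 2 + 1 + 2 + 0 + 1 + 0 + 1 + 0 + 1 + 2 = 21
distinct = 276 − 21 = 255

255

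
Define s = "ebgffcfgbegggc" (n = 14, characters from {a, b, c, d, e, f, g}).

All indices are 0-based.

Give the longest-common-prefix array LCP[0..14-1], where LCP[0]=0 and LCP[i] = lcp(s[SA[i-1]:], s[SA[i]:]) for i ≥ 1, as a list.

[0, 1, 0, 1, 0, 1, 0, 1, 1, 0, 1, 1, 1, 2]

rank | idx | suffix
   0 |   8 | begggc
   1 |   1 | bgffcfgbegggc
   2 |  13 | c
   3 |   5 | cfgbegggc
   4 |   0 | ebgffcfgbegggc
   5 |   9 | egggc
   6 |   4 | fcfgbegggc
   7 |   3 | ffcfgbegggc
   8 |   6 | fgbegggc
   9 |   7 | gbegggc
  10 |  12 | gc
  11 |   2 | gffcfgbegggc
  12 |  11 | ggc
  13 |  10 | gggc

SA = [8, 1, 13, 5, 0, 9, 4, 3, 6, 7, 12, 2, 11, 10]
rank  pair      lcp
   1  s[8:],s[1:]  1  'b'
   2  s[1:],s[13:]  0  ''
   3  s[13:],s[5:]  1  'c'
   4  s[5:],s[0:]  0  ''
   5  s[0:],s[9:]  1  'e'
   6  s[9:],s[4:]  0  ''
   7  s[4:],s[3:]  1  'f'
   8  s[3:],s[6:]  1  'f'
   9  s[6:],s[7:]  0  ''
  10  s[7:],s[12:]  1  'g'
  11  s[12:],s[2:]  1  'g'
  12  s[2:],s[11:]  1  'g'
  13  s[11:],s[10:]  2  'gg'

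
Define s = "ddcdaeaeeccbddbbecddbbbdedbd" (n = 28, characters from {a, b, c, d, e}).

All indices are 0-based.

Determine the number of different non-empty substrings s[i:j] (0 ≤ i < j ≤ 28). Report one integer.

rank | idx | suffix
   0 |   4 | aeaeeccbddbbecddbbbdedbd
   1 |   6 | aeeccbddbbecddbbbdedbd
   2 |  20 | bbbdedbd
   3 |  21 | bbdedbd
   4 |  14 | bbecddbbbdedbd
   5 |  26 | bd
   6 |  11 | bddbbecddbbbdedbd
   7 |  22 | bdedbd
   8 |  15 | becddbbbdedbd
   9 |  10 | cbddbbecddbbbdedbd
  10 |   9 | ccbddbbecddbbbdedbd
  11 |   2 | cdaeaeeccbddbbecddbbbdedbd
  12 |  17 | cddbbbdedbd
  13 |  27 | d
  14 |   3 | daeaeeccbddbbecddbbbdedbd
  15 |  19 | dbbbdedbd
  16 |  13 | dbbecddbbbdedbd
  17 |  25 | dbd
  18 |   1 | dcdaeaeeccbddbbecddbbbdedbd
  19 |  18 | ddbbbdedbd
  20 |  12 | ddbbecddbbbdedbd
  21 |   0 | ddcdaeaeeccbddbbecddbbbdedbd
  22 |  23 | dedbd
  23 |   5 | eaeeccbddbbecddbbbdedbd
  24 |   8 | eccbddbbecddbbbdedbd
  25 |  16 | ecddbbbdedbd
  26 |  24 | edbd
  27 |   7 | eeccbddbbecddbbbdedbd

SA = [4, 6, 20, 21, 14, 26, 11, 22, 15, 10, 9, 2, 17, 27, 3, 19, 13, 25, 1, 18, 12, 0, 23, 5, 8, 16, 24, 7]
[i] adj suffixes → lcp
  [1] 4/6 → 2 ('ae')
  [2] 6/20 → 0 ('')
  [3] 20/21 → 2 ('bb')
  [4] 21/14 → 2 ('bb')
  [5] 14/26 → 1 ('b')
  [6] 26/11 → 2 ('bd')
  [7] 11/22 → 2 ('bd')
  [8] 22/15 → 1 ('b')
  [9] 15/10 → 0 ('')
  [10] 10/9 → 1 ('c')
  [11] 9/2 → 1 ('c')
  [12] 2/17 → 2 ('cd')
  [13] 17/27 → 0 ('')
  [14] 27/3 → 1 ('d')
  [15] 3/19 → 1 ('d')
  [16] 19/13 → 3 ('dbb')
  [17] 13/25 → 2 ('db')
  [18] 25/1 → 1 ('d')
  [19] 1/18 → 1 ('d')
  [20] 18/12 → 4 ('ddbb')
  [21] 12/0 → 2 ('dd')
  [22] 0/23 → 1 ('d')
  [23] 23/5 → 0 ('')
  [24] 5/8 → 1 ('e')
  [25] 8/16 → 2 ('ec')
  [26] 16/24 → 1 ('e')
  [27] 24/7 → 1 ('e')

n(n+1)/2 = 28·29/2 = 406
Σ LCP = 0 + 2 + 0 + 2 + 2 + 1 + 2 + 2 + 1 + 0 + 1 + 1 + 2 + 0 + 1 + 1 + 3 + 2 + 1 + 1 + 4 + 2 + 1 + 0 + 1 + 2 + 1 + 1 = 37
distinct = 406 − 37 = 369

369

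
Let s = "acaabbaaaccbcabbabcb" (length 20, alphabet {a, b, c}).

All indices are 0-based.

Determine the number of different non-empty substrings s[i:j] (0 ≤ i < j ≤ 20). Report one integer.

180

sorted suffixes:
  #0 SA[0]=6  'aaaccbcabbabcb'
  #1 SA[1]=2  'aabbaaaccbcabbabcb'
  #2 SA[2]=7  'aaccbcabbabcb'
  #3 SA[3]=3  'abbaaaccbcabbabcb'
  #4 SA[4]=13  'abbabcb'
  #5 SA[5]=16  'abcb'
  #6 SA[6]=0  'acaabbaaaccbcabbabcb'
  #7 SA[7]=8  'accbcabbabcb'
  #8 SA[8]=19  'b'
  #9 SA[9]=5  'baaaccbcabbabcb'
  #10 SA[10]=15  'babcb'
  #11 SA[11]=4  'bbaaaccbcabbabcb'
  #12 SA[12]=14  'bbabcb'
  #13 SA[13]=11  'bcabbabcb'
  #14 SA[14]=17  'bcb'
  #15 SA[15]=1  'caabbaaaccbcabbabcb'
  #16 SA[16]=12  'cabbabcb'
  #17 SA[17]=18  'cb'
  #18 SA[18]=10  'cbcabbabcb'
  #19 SA[19]=9  'ccbcabbabcb'

SA = [6, 2, 7, 3, 13, 16, 0, 8, 19, 5, 15, 4, 14, 11, 17, 1, 12, 18, 10, 9]
[i] adj suffixes → lcp
  [1] 6/2 → 2 ('aa')
  [2] 2/7 → 2 ('aa')
  [3] 7/3 → 1 ('a')
  [4] 3/13 → 4 ('abba')
  [5] 13/16 → 2 ('ab')
  [6] 16/0 → 1 ('a')
  [7] 0/8 → 2 ('ac')
  [8] 8/19 → 0 ('')
  [9] 19/5 → 1 ('b')
  [10] 5/15 → 2 ('ba')
  [11] 15/4 → 1 ('b')
  [12] 4/14 → 3 ('bba')
  [13] 14/11 → 1 ('b')
  [14] 11/17 → 2 ('bc')
  [15] 17/1 → 0 ('')
  [16] 1/12 → 2 ('ca')
  [17] 12/18 → 1 ('c')
  [18] 18/10 → 2 ('cb')
  [19] 10/9 → 1 ('c')

n(n+1)/2 = 20·21/2 = 210
Σ LCP = 0 + 2 + 2 + 1 + 4 + 2 + 1 + 2 + 0 + 1 + 2 + 1 + 3 + 1 + 2 + 0 + 2 + 1 + 2 + 1 = 30
distinct = 210 − 30 = 180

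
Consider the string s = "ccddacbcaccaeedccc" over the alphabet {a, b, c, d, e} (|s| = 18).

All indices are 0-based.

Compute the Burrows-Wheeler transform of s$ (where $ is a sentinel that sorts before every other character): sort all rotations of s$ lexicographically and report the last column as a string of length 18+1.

cdccccbcacad$cdecea

rank  rotation             last
    0  $ccddacbcaccaeedccc  c
    1  acbcaccaeedccc$ccdd  d
    2  accaeedccc$ccddacbc  c
    3  aeedccc$ccddacbcacc  c
    4  bcaccaeedccc$ccddac  c
    5  c$ccddacbcaccaeedcc  c
    6  caccaeedccc$ccddacb  b
    7  caeedccc$ccddacbcac  c
    8  cbcaccaeedccc$ccdda  a
    9  cc$ccddacbcaccaeedc  c
   10  ccaeedccc$ccddacbca  a
   11  ccc$ccddacbcaccaeed  d
   12  ccddacbcaccaeedccc$  $
   13  cddacbcaccaeedccc$c  c
   14  dacbcaccaeedccc$ccd  d
   15  dccc$ccddacbcaccaee  e
   16  ddacbcaccaeedccc$cc  c
   17  edccc$ccddacbcaccae  e
   18  eedccc$ccddacbcacca  a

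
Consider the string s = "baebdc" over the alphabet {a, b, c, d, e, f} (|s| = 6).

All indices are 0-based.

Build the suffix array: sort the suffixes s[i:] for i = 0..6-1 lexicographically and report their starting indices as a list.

[1, 0, 3, 5, 4, 2]

sorted suffixes:
  #0 SA[0]=1  'aebdc'
  #1 SA[1]=0  'baebdc'
  #2 SA[2]=3  'bdc'
  #3 SA[3]=5  'c'
  #4 SA[4]=4  'dc'
  #5 SA[5]=2  'ebdc'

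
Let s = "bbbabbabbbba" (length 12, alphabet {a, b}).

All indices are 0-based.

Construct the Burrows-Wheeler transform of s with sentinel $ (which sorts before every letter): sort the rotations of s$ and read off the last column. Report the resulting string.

rank  rotation       last
    0  $bbbabbabbbba  a
    1  a$bbbabbabbbb  b
    2  abbabbbba$bbb  b
    3  abbbba$bbbabb  b
    4  ba$bbbabbabbb  b
    5  babbabbbba$bb  b
    6  babbbba$bbbab  b
    7  bba$bbbabbabb  b
    8  bbabbabbbba$b  b
    9  bbabbbba$bbba  a
   10  bbba$bbbabbab  b
   11  bbbabbabbbba$  $
   12  bbbba$bbbabba  a

abbbbbbbbab$a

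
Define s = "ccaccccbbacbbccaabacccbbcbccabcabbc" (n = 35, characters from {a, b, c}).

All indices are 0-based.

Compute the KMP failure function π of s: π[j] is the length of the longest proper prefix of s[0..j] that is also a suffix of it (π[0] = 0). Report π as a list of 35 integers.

π[0] = 0
j=1 s[j]='c': π[1]=1 (border 'c')
j=2 s[j]='a': k: 1→0; π[2]=0 (border '')
j=3 s[j]='c': π[3]=1 (border 'c')
j=4 s[j]='c': π[4]=2 (border 'cc')
j=5 s[j]='c': k: 2→1; π[5]=2 (border 'cc')
j=6 s[j]='c': k: 2→1; π[6]=2 (border 'cc')
j=7 s[j]='b': k: 2→1→0; π[7]=0 (border '')
j=8 s[j]='b': π[8]=0 (border '')
j=9 s[j]='a': π[9]=0 (border '')
j=10 s[j]='c': π[10]=1 (border 'c')
j=11 s[j]='b': k: 1→0; π[11]=0 (border '')
j=12 s[j]='b': π[12]=0 (border '')
j=13 s[j]='c': π[13]=1 (border 'c')
j=14 s[j]='c': π[14]=2 (border 'cc')
j=15 s[j]='a': π[15]=3 (border 'cca')
j=16 s[j]='a': k: 3→0; π[16]=0 (border '')
j=17 s[j]='b': π[17]=0 (border '')
j=18 s[j]='a': π[18]=0 (border '')
j=19 s[j]='c': π[19]=1 (border 'c')
j=20 s[j]='c': π[20]=2 (border 'cc')
j=21 s[j]='c': k: 2→1; π[21]=2 (border 'cc')
j=22 s[j]='b': k: 2→1→0; π[22]=0 (border '')
j=23 s[j]='b': π[23]=0 (border '')
j=24 s[j]='c': π[24]=1 (border 'c')
j=25 s[j]='b': k: 1→0; π[25]=0 (border '')
j=26 s[j]='c': π[26]=1 (border 'c')
j=27 s[j]='c': π[27]=2 (border 'cc')
j=28 s[j]='a': π[28]=3 (border 'cca')
j=29 s[j]='b': k: 3→0; π[29]=0 (border '')
j=30 s[j]='c': π[30]=1 (border 'c')
j=31 s[j]='a': k: 1→0; π[31]=0 (border '')
j=32 s[j]='b': π[32]=0 (border '')
j=33 s[j]='b': π[33]=0 (border '')
j=34 s[j]='c': π[34]=1 (border 'c')

[0, 1, 0, 1, 2, 2, 2, 0, 0, 0, 1, 0, 0, 1, 2, 3, 0, 0, 0, 1, 2, 2, 0, 0, 1, 0, 1, 2, 3, 0, 1, 0, 0, 0, 1]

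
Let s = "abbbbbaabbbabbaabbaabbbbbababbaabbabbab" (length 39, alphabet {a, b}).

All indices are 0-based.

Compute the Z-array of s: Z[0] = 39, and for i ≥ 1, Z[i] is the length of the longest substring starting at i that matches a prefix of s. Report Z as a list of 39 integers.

Z[0]=39
i=1: fresh scan; Z[1]=0
i=2: fresh scan; Z[2]=0
i=3: fresh scan; Z[3]=0
i=4: fresh scan; Z[4]=0
i=5: fresh scan; Z[5]=0
i=6: fresh scan; Z[6]=1 extend→box=[6,7)
i=7: fresh scan; Z[7]=4 extend→box=[7,11)
i=8: min(r-i=3, Z[1]=0)=0; Z[8]=0
i=9: min(r-i=2, Z[2]=0)=0; Z[9]=0
i=10: min(r-i=1, Z[3]=0)=0; Z[10]=0
i=11: fresh scan; Z[11]=3 extend→box=[11,14)
i=12: min(r-i=2, Z[1]=0)=0; Z[12]=0
i=13: min(r-i=1, Z[2]=0)=0; Z[13]=0
i=14: fresh scan; Z[14]=1 extend→box=[14,15)
i=15: fresh scan; Z[15]=3 extend→box=[15,18)
i=16: min(r-i=2, Z[1]=0)=0; Z[16]=0
i=17: min(r-i=1, Z[2]=0)=0; Z[17]=0
i=18: fresh scan; Z[18]=1 extend→box=[18,19)
i=19: fresh scan; Z[19]=7 extend→box=[19,26)
i=20: min(r-i=6, Z[1]=0)=0; Z[20]=0
i=21: min(r-i=5, Z[2]=0)=0; Z[21]=0
i=22: min(r-i=4, Z[3]=0)=0; Z[22]=0
i=23: min(r-i=3, Z[4]=0)=0; Z[23]=0
i=24: min(r-i=2, Z[5]=0)=0; Z[24]=0
i=25: min(r-i=1, Z[6]=1)=1; Z[25]=2 extend→box=[25,27)
i=26: min(r-i=1, Z[1]=0)=0; Z[26]=0
i=27: fresh scan; Z[27]=3 extend→box=[27,30)
i=28: min(r-i=2, Z[1]=0)=0; Z[28]=0
i=29: min(r-i=1, Z[2]=0)=0; Z[29]=0
i=30: fresh scan; Z[30]=1 extend→box=[30,31)
i=31: fresh scan; Z[31]=3 extend→box=[31,34)
i=32: min(r-i=2, Z[1]=0)=0; Z[32]=0
i=33: min(r-i=1, Z[2]=0)=0; Z[33]=0
i=34: fresh scan; Z[34]=3 extend→box=[34,37)
i=35: min(r-i=2, Z[1]=0)=0; Z[35]=0
i=36: min(r-i=1, Z[2]=0)=0; Z[36]=0
i=37: fresh scan; Z[37]=2 extend→box=[37,39)
i=38: min(r-i=1, Z[1]=0)=0; Z[38]=0

[39, 0, 0, 0, 0, 0, 1, 4, 0, 0, 0, 3, 0, 0, 1, 3, 0, 0, 1, 7, 0, 0, 0, 0, 0, 2, 0, 3, 0, 0, 1, 3, 0, 0, 3, 0, 0, 2, 0]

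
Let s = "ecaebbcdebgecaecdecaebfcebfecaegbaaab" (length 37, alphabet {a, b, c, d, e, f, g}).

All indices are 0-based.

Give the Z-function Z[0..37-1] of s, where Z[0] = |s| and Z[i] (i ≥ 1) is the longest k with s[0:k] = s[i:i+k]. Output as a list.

Z[0]=37
i=1: outside box; Z[1]=0
i=2: outside box; Z[2]=0
i=3: outside box; Z[3]=1 extend→box=[3,4)
i=4: outside box; Z[4]=0
i=5: outside box; Z[5]=0
i=6: outside box; Z[6]=0
i=7: outside box; Z[7]=0
i=8: outside box; Z[8]=1 extend→box=[8,9)
i=9: outside box; Z[9]=0
i=10: outside box; Z[10]=0
i=11: outside box; Z[11]=4 extend→box=[11,15)
i=12: min(r-i=3, Z[1]=0)=0; Z[12]=0
i=13: min(r-i=2, Z[2]=0)=0; Z[13]=0
i=14: min(r-i=1, Z[3]=1)=1; Z[14]=2 extend→box=[14,16)
i=15: min(r-i=1, Z[1]=0)=0; Z[15]=0
i=16: outside box; Z[16]=0
i=17: outside box; Z[17]=5 extend→box=[17,22)
i=18: min(r-i=4, Z[1]=0)=0; Z[18]=0
i=19: min(r-i=3, Z[2]=0)=0; Z[19]=0
i=20: min(r-i=2, Z[3]=1)=1; Z[20]=1
i=21: min(r-i=1, Z[4]=0)=0; Z[21]=0
i=22: outside box; Z[22]=0
i=23: outside box; Z[23]=0
i=24: outside box; Z[24]=1 extend→box=[24,25)
i=25: outside box; Z[25]=0
i=26: outside box; Z[26]=0
i=27: outside box; Z[27]=4 extend→box=[27,31)
i=28: min(r-i=3, Z[1]=0)=0; Z[28]=0
i=29: min(r-i=2, Z[2]=0)=0; Z[29]=0
i=30: min(r-i=1, Z[3]=1)=1; Z[30]=1
i=31: outside box; Z[31]=0
i=32: outside box; Z[32]=0
i=33: outside box; Z[33]=0
i=34: outside box; Z[34]=0
i=35: outside box; Z[35]=0
i=36: outside box; Z[36]=0

[37, 0, 0, 1, 0, 0, 0, 0, 1, 0, 0, 4, 0, 0, 2, 0, 0, 5, 0, 0, 1, 0, 0, 0, 1, 0, 0, 4, 0, 0, 1, 0, 0, 0, 0, 0, 0]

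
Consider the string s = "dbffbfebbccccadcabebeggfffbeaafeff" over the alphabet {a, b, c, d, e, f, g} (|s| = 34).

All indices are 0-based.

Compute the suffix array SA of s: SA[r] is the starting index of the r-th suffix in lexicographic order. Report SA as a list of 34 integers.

[28, 16, 13, 29, 7, 8, 26, 17, 19, 4, 1, 15, 12, 11, 10, 9, 0, 14, 27, 6, 18, 31, 20, 33, 25, 3, 5, 30, 32, 24, 2, 23, 22, 21]

rank→(start, suffix):
  0 → (28, 'aafeff')
  1 → (16, 'abebeggfffbeaafeff')
  2 → (13, 'adcabebeggfffbeaafeff')
  3 → (29, 'afeff')
  4 → (7, 'bbccccadcabebeggfffbeaafeff')
  5 → (8, 'bccccadcabebeggfffbeaafeff')
  6 → (26, 'beaafeff')
  7 → (17, 'bebeggfffbeaafeff')
  8 → (19, 'beggfffbeaafeff')
  9 → (4, 'bfebbccccadcabebeggfffbeaafeff')
  10 → (1, 'bffbfebbccccadcabebeggfffbeaafeff')
  11 → (15, 'cabebeggfffbeaafeff')
  12 → (12, 'cadcabebeggfffbeaafeff')
  13 → (11, 'ccadcabebeggfffbeaafeff')
  14 → (10, 'cccadcabebeggfffbeaafeff')
  15 → (9, 'ccccadcabebeggfffbeaafeff')
  16 → (0, 'dbffbfebbccccadcabebeggfffbeaafeff')
  17 → (14, 'dcabebeggfffbeaafeff')
  18 → (27, 'eaafeff')
  19 → (6, 'ebbccccadcabebeggfffbeaafeff')
  20 → (18, 'ebeggfffbeaafeff')
  21 → (31, 'eff')
  22 → (20, 'eggfffbeaafeff')
  23 → (33, 'f')
  24 → (25, 'fbeaafeff')
  25 → (3, 'fbfebbccccadcabebeggfffbeaafeff')
  26 → (5, 'febbccccadcabebeggfffbeaafeff')
  27 → (30, 'feff')
  28 → (32, 'ff')
  29 → (24, 'ffbeaafeff')
  30 → (2, 'ffbfebbccccadcabebeggfffbeaafeff')
  31 → (23, 'fffbeaafeff')
  32 → (22, 'gfffbeaafeff')
  33 → (21, 'ggfffbeaafeff')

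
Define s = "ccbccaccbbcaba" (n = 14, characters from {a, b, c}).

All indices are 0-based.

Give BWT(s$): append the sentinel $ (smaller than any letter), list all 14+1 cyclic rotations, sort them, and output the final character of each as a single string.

abccacbcbcccba$

rank  rotation         last
    0  $ccbccaccbbcaba  a
    1  a$ccbccaccbbcab  b
    2  aba$ccbccaccbbc  c
    3  accbbcaba$ccbcc  c
    4  ba$ccbccaccbbca  a
    5  bbcaba$ccbccacc  c
    6  bcaba$ccbccaccb  b
    7  bccaccbbcaba$cc  c
    8  caba$ccbccaccbb  b
    9  caccbbcaba$ccbc  c
   10  cbbcaba$ccbccac  c
   11  cbccaccbbcaba$c  c
   12  ccaccbbcaba$ccb  b
   13  ccbbcaba$ccbcca  a
   14  ccbccaccbbcaba$  $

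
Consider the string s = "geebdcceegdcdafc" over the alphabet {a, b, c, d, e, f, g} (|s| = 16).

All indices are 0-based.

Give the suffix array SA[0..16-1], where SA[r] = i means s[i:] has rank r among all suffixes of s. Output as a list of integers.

[13, 3, 15, 5, 11, 6, 12, 4, 10, 2, 1, 7, 8, 14, 9, 0]

rank | idx | suffix
   0 |  13 | afc
   1 |   3 | bdcceegdcdafc
   2 |  15 | c
   3 |   5 | cceegdcdafc
   4 |  11 | cdafc
   5 |   6 | ceegdcdafc
   6 |  12 | dafc
   7 |   4 | dcceegdcdafc
   8 |  10 | dcdafc
   9 |   2 | ebdcceegdcdafc
  10 |   1 | eebdcceegdcdafc
  11 |   7 | eegdcdafc
  12 |   8 | egdcdafc
  13 |  14 | fc
  14 |   9 | gdcdafc
  15 |   0 | geebdcceegdcdafc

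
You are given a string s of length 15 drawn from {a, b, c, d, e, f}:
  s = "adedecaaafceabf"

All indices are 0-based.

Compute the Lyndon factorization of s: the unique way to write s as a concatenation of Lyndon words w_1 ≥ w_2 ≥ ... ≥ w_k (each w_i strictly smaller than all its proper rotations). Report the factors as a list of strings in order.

["adedec", "aaafceabf"]

emit factor 1: 'adedec' (i=0, period=6)
emit factor 2: 'aaafceabf' (i=6, period=9)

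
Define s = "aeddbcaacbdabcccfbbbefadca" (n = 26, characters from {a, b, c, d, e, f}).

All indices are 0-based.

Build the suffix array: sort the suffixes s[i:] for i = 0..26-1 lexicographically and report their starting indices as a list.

[25, 6, 11, 7, 22, 0, 17, 18, 4, 12, 9, 19, 24, 5, 8, 13, 14, 15, 10, 3, 23, 2, 1, 20, 21, 16]

rank→(start, suffix):
  0 → (25, 'a')
  1 → (6, 'aacbdabcccfbbbefadca')
  2 → (11, 'abcccfbbbefadca')
  3 → (7, 'acbdabcccfbbbefadca')
  4 → (22, 'adca')
  5 → (0, 'aeddbcaacbdabcccfbbbefadca')
  6 → (17, 'bbbefadca')
  7 → (18, 'bbefadca')
  8 → (4, 'bcaacbdabcccfbbbefadca')
  9 → (12, 'bcccfbbbefadca')
  10 → (9, 'bdabcccfbbbefadca')
  11 → (19, 'befadca')
  12 → (24, 'ca')
  13 → (5, 'caacbdabcccfbbbefadca')
  14 → (8, 'cbdabcccfbbbefadca')
  15 → (13, 'cccfbbbefadca')
  16 → (14, 'ccfbbbefadca')
  17 → (15, 'cfbbbefadca')
  18 → (10, 'dabcccfbbbefadca')
  19 → (3, 'dbcaacbdabcccfbbbefadca')
  20 → (23, 'dca')
  21 → (2, 'ddbcaacbdabcccfbbbefadca')
  22 → (1, 'eddbcaacbdabcccfbbbefadca')
  23 → (20, 'efadca')
  24 → (21, 'fadca')
  25 → (16, 'fbbbefadca')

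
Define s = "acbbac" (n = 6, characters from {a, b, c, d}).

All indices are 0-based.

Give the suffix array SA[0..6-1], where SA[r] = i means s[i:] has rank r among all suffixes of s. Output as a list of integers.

rank | idx | suffix
   0 |   4 | ac
   1 |   0 | acbbac
   2 |   3 | bac
   3 |   2 | bbac
   4 |   5 | c
   5 |   1 | cbbac

[4, 0, 3, 2, 5, 1]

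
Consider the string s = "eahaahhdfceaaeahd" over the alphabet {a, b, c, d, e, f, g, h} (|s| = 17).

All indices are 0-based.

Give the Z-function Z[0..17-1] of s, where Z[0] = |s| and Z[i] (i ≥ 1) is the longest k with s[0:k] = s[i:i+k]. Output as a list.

Z[0]=17
i=1: outside box; Z[1]=0
i=2: outside box; Z[2]=0
i=3: outside box; Z[3]=0
i=4: outside box; Z[4]=0
i=5: outside box; Z[5]=0
i=6: outside box; Z[6]=0
i=7: outside box; Z[7]=0
i=8: outside box; Z[8]=0
i=9: outside box; Z[9]=0
i=10: outside box; Z[10]=2 scan→box=[10,12)
i=11: min(r-i=1, Z[1]=0)=0; Z[11]=0
i=12: outside box; Z[12]=0
i=13: outside box; Z[13]=3 scan→box=[13,16)
i=14: min(r-i=2, Z[1]=0)=0; Z[14]=0
i=15: min(r-i=1, Z[2]=0)=0; Z[15]=0
i=16: outside box; Z[16]=0

[17, 0, 0, 0, 0, 0, 0, 0, 0, 0, 2, 0, 0, 3, 0, 0, 0]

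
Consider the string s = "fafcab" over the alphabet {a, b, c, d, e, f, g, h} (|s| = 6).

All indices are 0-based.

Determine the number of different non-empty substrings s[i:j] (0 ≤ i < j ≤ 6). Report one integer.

rank | idx | suffix
   0 |   4 | ab
   1 |   1 | afcab
   2 |   5 | b
   3 |   3 | cab
   4 |   0 | fafcab
   5 |   2 | fcab

SA = [4, 1, 5, 3, 0, 2]
rank  pair      lcp
   1  s[4:],s[1:]  1  'a'
   2  s[1:],s[5:]  0  ''
   3  s[5:],s[3:]  0  ''
   4  s[3:],s[0:]  0  ''
   5  s[0:],s[2:]  1  'f'

n(n+1)/2 = 6·7/2 = 21
Σ LCP = 0 + 1 + 0 + 0 + 0 + 1 = 2
distinct = 21 − 2 = 19

19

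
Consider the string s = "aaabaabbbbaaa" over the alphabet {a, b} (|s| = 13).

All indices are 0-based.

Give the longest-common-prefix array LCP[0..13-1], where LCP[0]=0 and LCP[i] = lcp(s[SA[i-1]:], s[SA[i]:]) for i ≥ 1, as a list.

rank→(start, suffix):
  0 → (12, 'a')
  1 → (11, 'aa')
  2 → (10, 'aaa')
  3 → (0, 'aaabaabbbbaaa')
  4 → (1, 'aabaabbbbaaa')
  5 → (4, 'aabbbbaaa')
  6 → (2, 'abaabbbbaaa')
  7 → (5, 'abbbbaaa')
  8 → (9, 'baaa')
  9 → (3, 'baabbbbaaa')
  10 → (8, 'bbaaa')
  11 → (7, 'bbbaaa')
  12 → (6, 'bbbbaaa')

SA = [12, 11, 10, 0, 1, 4, 2, 5, 9, 3, 8, 7, 6]
i: (SA[i-1],SA[i]) lcp shared
  1: (12,11) 1 'a'
  2: (11,10) 2 'aa'
  3: (10,0) 3 'aaa'
  4: (0,1) 2 'aa'
  5: (1,4) 3 'aab'
  6: (4,2) 1 'a'
  7: (2,5) 2 'ab'
  8: (5,9) 0 ''
  9: (9,3) 3 'baa'
  10: (3,8) 1 'b'
  11: (8,7) 2 'bb'
  12: (7,6) 3 'bbb'

[0, 1, 2, 3, 2, 3, 1, 2, 0, 3, 1, 2, 3]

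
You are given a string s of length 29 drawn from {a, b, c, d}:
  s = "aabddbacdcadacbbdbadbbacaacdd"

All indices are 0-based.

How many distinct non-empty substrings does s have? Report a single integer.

393

sorted suffixes:
  #0 SA[0]=0  'aabddbacdcadacbbdbadbbacaacdd'
  #1 SA[1]=24  'aacdd'
  #2 SA[2]=1  'abddbacdcadacbbdbadbbacaacdd'
  #3 SA[3]=22  'acaacdd'
  #4 SA[4]=12  'acbbdbadbbacaacdd'
  #5 SA[5]=6  'acdcadacbbdbadbbacaacdd'
  #6 SA[6]=25  'acdd'
  #7 SA[7]=10  'adacbbdbadbbacaacdd'
  #8 SA[8]=18  'adbbacaacdd'
  #9 SA[9]=21  'bacaacdd'
  #10 SA[10]=5  'bacdcadacbbdbadbbacaacdd'
  #11 SA[11]=17  'badbbacaacdd'
  #12 SA[12]=20  'bbacaacdd'
  #13 SA[13]=14  'bbdbadbbacaacdd'
  #14 SA[14]=15  'bdbadbbacaacdd'
  #15 SA[15]=2  'bddbacdcadacbbdbadbbacaacdd'
  #16 SA[16]=23  'caacdd'
  #17 SA[17]=9  'cadacbbdbadbbacaacdd'
  #18 SA[18]=13  'cbbdbadbbacaacdd'
  #19 SA[19]=7  'cdcadacbbdbadbbacaacdd'
  #20 SA[20]=26  'cdd'
  #21 SA[21]=28  'd'
  #22 SA[22]=11  'dacbbdbadbbacaacdd'
  #23 SA[23]=4  'dbacdcadacbbdbadbbacaacdd'
  #24 SA[24]=16  'dbadbbacaacdd'
  #25 SA[25]=19  'dbbacaacdd'
  #26 SA[26]=8  'dcadacbbdbadbbacaacdd'
  #27 SA[27]=27  'dd'
  #28 SA[28]=3  'ddbacdcadacbbdbadbbacaacdd'

SA = [0, 24, 1, 22, 12, 6, 25, 10, 18, 21, 5, 17, 20, 14, 15, 2, 23, 9, 13, 7, 26, 28, 11, 4, 16, 19, 8, 27, 3]
i: (SA[i-1],SA[i]) lcp shared
  1: (0,24) 2 'aa'
  2: (24,1) 1 'a'
  3: (1,22) 1 'a'
  4: (22,12) 2 'ac'
  5: (12,6) 2 'ac'
  6: (6,25) 3 'acd'
  7: (25,10) 1 'a'
  8: (10,18) 2 'ad'
  9: (18,21) 0 ''
  10: (21,5) 3 'bac'
  11: (5,17) 2 'ba'
  12: (17,20) 1 'b'
  13: (20,14) 2 'bb'
  14: (14,15) 1 'b'
  15: (15,2) 2 'bd'
  16: (2,23) 0 ''
  17: (23,9) 2 'ca'
  18: (9,13) 1 'c'
  19: (13,7) 1 'c'
  20: (7,26) 2 'cd'
  21: (26,28) 0 ''
  22: (28,11) 1 'd'
  23: (11,4) 1 'd'
  24: (4,16) 3 'dba'
  25: (16,19) 2 'db'
  26: (19,8) 1 'd'
  27: (8,27) 1 'd'
  28: (27,3) 2 'dd'

n(n+1)/2 = 29·30/2 = 435
Σ LCP = 0 + 2 + 1 + 1 + 2 + 2 + 3 + 1 + 2 + 0 + 3 + 2 + 1 + 2 + 1 + 2 + 0 + 2 + 1 + 1 + 2 + 0 + 1 + 1 + 3 + 2 + 1 + 1 + 2 = 42
distinct = 435 − 42 = 393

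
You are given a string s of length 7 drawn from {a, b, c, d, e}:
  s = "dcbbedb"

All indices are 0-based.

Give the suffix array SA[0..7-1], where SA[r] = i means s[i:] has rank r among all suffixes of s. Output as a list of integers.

[6, 2, 3, 1, 5, 0, 4]

rank→(start, suffix):
  0 → (6, 'b')
  1 → (2, 'bbedb')
  2 → (3, 'bedb')
  3 → (1, 'cbbedb')
  4 → (5, 'db')
  5 → (0, 'dcbbedb')
  6 → (4, 'edb')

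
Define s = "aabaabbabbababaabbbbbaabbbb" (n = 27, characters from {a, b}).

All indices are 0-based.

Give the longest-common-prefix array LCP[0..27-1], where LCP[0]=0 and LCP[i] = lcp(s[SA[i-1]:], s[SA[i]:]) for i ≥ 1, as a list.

[0, 3, 4, 6, 1, 6, 3, 2, 5, 3, 5, 0, 1, 5, 7, 2, 4, 3, 1, 2, 3, 4, 2, 3, 3, 4, 4]

rank→(start, suffix):
  0 → (0, 'aabaabbabbababaabbbbbaabbbb')
  1 → (3, 'aabbabbababaabbbbbaabbbb')
  2 → (21, 'aabbbb')
  3 → (14, 'aabbbbbaabbbb')
  4 → (1, 'abaabbabbababaabbbbbaabbbb')
  5 → (12, 'abaabbbbbaabbbb')
  6 → (10, 'ababaabbbbbaabbbb')
  7 → (7, 'abbababaabbbbbaabbbb')
  8 → (4, 'abbabbababaabbbbbaabbbb')
  9 → (22, 'abbbb')
  10 → (15, 'abbbbbaabbbb')
  11 → (26, 'b')
  12 → (2, 'baabbabbababaabbbbbaabbbb')
  13 → (20, 'baabbbb')
  14 → (13, 'baabbbbbaabbbb')
  15 → (11, 'babaabbbbbaabbbb')
  16 → (9, 'bababaabbbbbaabbbb')
  17 → (6, 'babbababaabbbbbaabbbb')
  18 → (25, 'bb')
  19 → (19, 'bbaabbbb')
  20 → (8, 'bbababaabbbbbaabbbb')
  21 → (5, 'bbabbababaabbbbbaabbbb')
  22 → (24, 'bbb')
  23 → (18, 'bbbaabbbb')
  24 → (23, 'bbbb')
  25 → (17, 'bbbbaabbbb')
  26 → (16, 'bbbbbaabbbb')

SA = [0, 3, 21, 14, 1, 12, 10, 7, 4, 22, 15, 26, 2, 20, 13, 11, 9, 6, 25, 19, 8, 5, 24, 18, 23, 17, 16]
i: (SA[i-1],SA[i]) lcp shared
  1: (0,3) 3 'aab'
  2: (3,21) 4 'aabb'
  3: (21,14) 6 'aabbbb'
  4: (14,1) 1 'a'
  5: (1,12) 6 'abaabb'
  6: (12,10) 3 'aba'
  7: (10,7) 2 'ab'
  8: (7,4) 5 'abbab'
  9: (4,22) 3 'abb'
  10: (22,15) 5 'abbbb'
  11: (15,26) 0 ''
  12: (26,2) 1 'b'
  13: (2,20) 5 'baabb'
  14: (20,13) 7 'baabbbb'
  15: (13,11) 2 'ba'
  16: (11,9) 4 'baba'
  17: (9,6) 3 'bab'
  18: (6,25) 1 'b'
  19: (25,19) 2 'bb'
  20: (19,8) 3 'bba'
  21: (8,5) 4 'bbab'
  22: (5,24) 2 'bb'
  23: (24,18) 3 'bbb'
  24: (18,23) 3 'bbb'
  25: (23,17) 4 'bbbb'
  26: (17,16) 4 'bbbb'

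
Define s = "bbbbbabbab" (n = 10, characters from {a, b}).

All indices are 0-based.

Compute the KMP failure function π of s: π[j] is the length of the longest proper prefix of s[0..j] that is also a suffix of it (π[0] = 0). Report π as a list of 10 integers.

[0, 1, 2, 3, 4, 0, 1, 2, 0, 1]

π[0] = 0
j=1 s[j]='b': π[1]=1 (border 'b')
j=2 s[j]='b': π[2]=2 (border 'bb')
j=3 s[j]='b': π[3]=3 (border 'bbb')
j=4 s[j]='b': π[4]=4 (border 'bbbb')
j=5 s[j]='a': k: 4→3→2→1→0; π[5]=0 (border '')
j=6 s[j]='b': π[6]=1 (border 'b')
j=7 s[j]='b': π[7]=2 (border 'bb')
j=8 s[j]='a': k: 2→1→0; π[8]=0 (border '')
j=9 s[j]='b': π[9]=1 (border 'b')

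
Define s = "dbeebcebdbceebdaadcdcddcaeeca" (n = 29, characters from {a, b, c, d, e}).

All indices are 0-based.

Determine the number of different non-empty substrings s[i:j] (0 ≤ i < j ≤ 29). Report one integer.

rank | idx | suffix
   0 |  28 | a
   1 |  15 | aadcdcddcaeeca
   2 |  16 | adcdcddcaeeca
   3 |  24 | aeeca
   4 |   4 | bcebdbceebdaadcdcddcaeeca
   5 |   9 | bceebdaadcdcddcaeeca
   6 |  13 | bdaadcdcddcaeeca
   7 |   7 | bdbceebdaadcdcddcaeeca
   8 |   1 | beebcebdbceebdaadcdcddcaeeca
   9 |  27 | ca
  10 |  23 | caeeca
  11 |  18 | cdcddcaeeca
  12 |  20 | cddcaeeca
  13 |   5 | cebdbceebdaadcdcddcaeeca
  14 |  10 | ceebdaadcdcddcaeeca
  15 |  14 | daadcdcddcaeeca
  16 |   8 | dbceebdaadcdcddcaeeca
  17 |   0 | dbeebcebdbceebdaadcdcddcaeeca
  18 |  22 | dcaeeca
  19 |  17 | dcdcddcaeeca
  20 |  19 | dcddcaeeca
  21 |  21 | ddcaeeca
  22 |   3 | ebcebdbceebdaadcdcddcaeeca
  23 |  12 | ebdaadcdcddcaeeca
  24 |   6 | ebdbceebdaadcdcddcaeeca
  25 |  26 | eca
  26 |   2 | eebcebdbceebdaadcdcddcaeeca
  27 |  11 | eebdaadcdcddcaeeca
  28 |  25 | eeca

SA = [28, 15, 16, 24, 4, 9, 13, 7, 1, 27, 23, 18, 20, 5, 10, 14, 8, 0, 22, 17, 19, 21, 3, 12, 6, 26, 2, 11, 25]
[i] adj suffixes → lcp
  [1] 28/15 → 1 ('a')
  [2] 15/16 → 1 ('a')
  [3] 16/24 → 1 ('a')
  [4] 24/4 → 0 ('')
  [5] 4/9 → 3 ('bce')
  [6] 9/13 → 1 ('b')
  [7] 13/7 → 2 ('bd')
  [8] 7/1 → 1 ('b')
  [9] 1/27 → 0 ('')
  [10] 27/23 → 2 ('ca')
  [11] 23/18 → 1 ('c')
  [12] 18/20 → 2 ('cd')
  [13] 20/5 → 1 ('c')
  [14] 5/10 → 2 ('ce')
  [15] 10/14 → 0 ('')
  [16] 14/8 → 1 ('d')
  [17] 8/0 → 2 ('db')
  [18] 0/22 → 1 ('d')
  [19] 22/17 → 2 ('dc')
  [20] 17/19 → 3 ('dcd')
  [21] 19/21 → 1 ('d')
  [22] 21/3 → 0 ('')
  [23] 3/12 → 2 ('eb')
  [24] 12/6 → 3 ('ebd')
  [25] 6/26 → 1 ('e')
  [26] 26/2 → 1 ('e')
  [27] 2/11 → 3 ('eeb')
  [28] 11/25 → 2 ('ee')

n(n+1)/2 = 29·30/2 = 435
Σ LCP = 0 + 1 + 1 + 1 + 0 + 3 + 1 + 2 + 1 + 0 + 2 + 1 + 2 + 1 + 2 + 0 + 1 + 2 + 1 + 2 + 3 + 1 + 0 + 2 + 3 + 1 + 1 + 3 + 2 = 40
distinct = 435 − 40 = 395

395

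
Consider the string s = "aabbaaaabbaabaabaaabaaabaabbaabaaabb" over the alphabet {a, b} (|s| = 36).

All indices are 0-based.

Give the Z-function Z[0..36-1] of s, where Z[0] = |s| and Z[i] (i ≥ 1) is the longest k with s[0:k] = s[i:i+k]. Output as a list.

Z[0]=36
i=1: i≥r, start 0; Z[1]=1 scan→box=[1,2)
i=2: i≥r, start 0; Z[2]=0
i=3: i≥r, start 0; Z[3]=0
i=4: i≥r, start 0; Z[4]=2 scan→box=[4,6)
i=5: min(r-i=1, Z[1]=1)=1; Z[5]=2 scan→box=[5,7)
i=6: min(r-i=1, Z[1]=1)=1; Z[6]=6 scan→box=[6,12)
i=7: min(r-i=5, Z[1]=1)=1; Z[7]=1
i=8: min(r-i=4, Z[2]=0)=0; Z[8]=0
i=9: min(r-i=3, Z[3]=0)=0; Z[9]=0
i=10: min(r-i=2, Z[4]=2)=2; Z[10]=3 scan→box=[10,13)
i=11: min(r-i=2, Z[1]=1)=1; Z[11]=1
i=12: min(r-i=1, Z[2]=0)=0; Z[12]=0
i=13: i≥r, start 0; Z[13]=3 scan→box=[13,16)
i=14: min(r-i=2, Z[1]=1)=1; Z[14]=1
i=15: min(r-i=1, Z[2]=0)=0; Z[15]=0
i=16: i≥r, start 0; Z[16]=2 scan→box=[16,18)
i=17: min(r-i=1, Z[1]=1)=1; Z[17]=3 scan→box=[17,20)
i=18: min(r-i=2, Z[1]=1)=1; Z[18]=1
i=19: min(r-i=1, Z[2]=0)=0; Z[19]=0
i=20: i≥r, start 0; Z[20]=2 scan→box=[20,22)
i=21: min(r-i=1, Z[1]=1)=1; Z[21]=3 scan→box=[21,24)
i=22: min(r-i=2, Z[1]=1)=1; Z[22]=1
i=23: min(r-i=1, Z[2]=0)=0; Z[23]=0
i=24: i≥r, start 0; Z[24]=6 scan→box=[24,30)
i=25: min(r-i=5, Z[1]=1)=1; Z[25]=1
i=26: min(r-i=4, Z[2]=0)=0; Z[26]=0
i=27: min(r-i=3, Z[3]=0)=0; Z[27]=0
i=28: min(r-i=2, Z[4]=2)=2; Z[28]=3 scan→box=[28,31)
i=29: min(r-i=2, Z[1]=1)=1; Z[29]=1
i=30: min(r-i=1, Z[2]=0)=0; Z[30]=0
i=31: i≥r, start 0; Z[31]=2 scan→box=[31,33)
i=32: min(r-i=1, Z[1]=1)=1; Z[32]=4 scan→box=[32,36)
i=33: min(r-i=3, Z[1]=1)=1; Z[33]=1
i=34: min(r-i=2, Z[2]=0)=0; Z[34]=0
i=35: min(r-i=1, Z[3]=0)=0; Z[35]=0

[36, 1, 0, 0, 2, 2, 6, 1, 0, 0, 3, 1, 0, 3, 1, 0, 2, 3, 1, 0, 2, 3, 1, 0, 6, 1, 0, 0, 3, 1, 0, 2, 4, 1, 0, 0]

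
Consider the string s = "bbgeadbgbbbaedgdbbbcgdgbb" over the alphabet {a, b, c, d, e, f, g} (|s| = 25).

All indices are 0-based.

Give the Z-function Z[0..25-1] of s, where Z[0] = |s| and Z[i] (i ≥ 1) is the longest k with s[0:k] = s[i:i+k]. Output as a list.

[25, 1, 0, 0, 0, 0, 1, 0, 2, 2, 1, 0, 0, 0, 0, 0, 2, 2, 1, 0, 0, 0, 0, 2, 1]

Z[0]=25
i=1: fresh scan; Z[1]=1 extend→box=[1,2)
i=2: fresh scan; Z[2]=0
i=3: fresh scan; Z[3]=0
i=4: fresh scan; Z[4]=0
i=5: fresh scan; Z[5]=0
i=6: fresh scan; Z[6]=1 extend→box=[6,7)
i=7: fresh scan; Z[7]=0
i=8: fresh scan; Z[8]=2 extend→box=[8,10)
i=9: min(r-i=1, Z[1]=1)=1; Z[9]=2 extend→box=[9,11)
i=10: min(r-i=1, Z[1]=1)=1; Z[10]=1
i=11: fresh scan; Z[11]=0
i=12: fresh scan; Z[12]=0
i=13: fresh scan; Z[13]=0
i=14: fresh scan; Z[14]=0
i=15: fresh scan; Z[15]=0
i=16: fresh scan; Z[16]=2 extend→box=[16,18)
i=17: min(r-i=1, Z[1]=1)=1; Z[17]=2 extend→box=[17,19)
i=18: min(r-i=1, Z[1]=1)=1; Z[18]=1
i=19: fresh scan; Z[19]=0
i=20: fresh scan; Z[20]=0
i=21: fresh scan; Z[21]=0
i=22: fresh scan; Z[22]=0
i=23: fresh scan; Z[23]=2 extend→box=[23,25)
i=24: min(r-i=1, Z[1]=1)=1; Z[24]=1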